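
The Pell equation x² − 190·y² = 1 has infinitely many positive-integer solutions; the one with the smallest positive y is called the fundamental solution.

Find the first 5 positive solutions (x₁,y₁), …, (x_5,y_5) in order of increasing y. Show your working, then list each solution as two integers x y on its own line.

√190 = [13; 1,3,1,1,1,…,3,1,26, …], period ℓ=14 (even) → k=13
step 0: (13, 1)  from 13·(1,0) + (0,1)
…
step 2: (55, 4)  from 3·(14,1) + (13,1)
…
step 4: (124, 9)  from 1·(69,5) + (55,4)
step 5: (193, 14)  from 1·(124,9) + (69,5)
…
step 9: (4149, 301)  from 1·(2936,213) + (1213,88)
step 10: (7085, 514)  from 1·(4149,301) + (2936,213)
step 11: (11234, 815)  from 1·(7085,514) + (4149,301)
step 12: (40787, 2959)  from 3·(11234,815) + (7085,514)
step 13: (52021, 3774)  from 1·(40787,2959) + (11234,815)
(x₁, y₁) = (52021, 3774);  52021² − 190·3774² = 1 ✓
(x_2, y_2) = (52021·52021 + 190·3774·3774, 52021·3774 + 3774·52021) = (5412368881, 392654508)
(x_3, y_3) = (52021·5412368881 + 190·3774·392654508, 52021·392654508 + 3774·5412368881) = (563113683064981, 40852560317562)
(x_4, y_4) = (52021·563113683064981 + 190·3774·40852560317562, 52021·40852560317562 + 3774·563113683064981) = (58587473808034384321, 4250382080167131096)
(x_5, y_5) = (52021·58587473808034384321 + 190·3774·4250382080167131096, 52021·4250382080167131096 + 3774·58587473808034384321) = (6095557949372399730460501, 442218252343896093172470)

52021 3774
5412368881 392654508
563113683064981 40852560317562
58587473808034384321 4250382080167131096
6095557949372399730460501 442218252343896093172470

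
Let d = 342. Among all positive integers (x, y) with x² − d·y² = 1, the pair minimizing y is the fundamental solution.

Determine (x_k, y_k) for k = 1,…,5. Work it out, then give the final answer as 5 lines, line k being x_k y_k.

37 2
2737 148
202501 10950
14982337 810152
1108490437 59940298

d=342: √d = [18; 2,36] (ℓ=2, even), read p_1/q_1
i=0: a=18 ⇒ p=18, q=1
i=1: a=2 ⇒ p=37, q=2
fundamental: x₁=37, y₁=2  (since 1369 − 342·4 = 1)
(37+2√342)^2 = 2737 + 148√342
(37+2√342)^3 = 202501 + 10950√342
(37+2√342)^4 = 14982337 + 810152√342
(37+2√342)^5 = 1108490437 + 59940298√342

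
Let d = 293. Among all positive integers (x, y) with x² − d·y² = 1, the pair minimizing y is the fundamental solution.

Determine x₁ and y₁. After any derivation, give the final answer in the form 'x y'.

12320649 719780

d=293: √d = [17; 8,1,1,8,34] (ℓ=5, odd), read p_9/q_9
k=0  a_k=17  p_k/q_k = 17/1
…
k=2  a_k=1  p_k/q_k = 154/9
k=3  a_k=1  p_k/q_k = 291/17
…
k=6  a_k=8  p_k/q_k = 679914/39721
k=7  a_k=1  p_k/q_k = 764593/44668
k=8  a_k=1  p_k/q_k = 1444507/84389
k=9  a_k=8  p_k/q_k = 12320649/719780
fundamental: x₁=12320649, y₁=719780  (since 151798391781201 − 293·518083248400 = 1)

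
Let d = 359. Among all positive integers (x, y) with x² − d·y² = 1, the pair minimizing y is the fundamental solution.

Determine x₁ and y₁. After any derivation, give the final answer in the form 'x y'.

√359 = [18; 1,17,1,36, …], period ℓ=4 (even) → k=3
a_0=18:  p_0=18·1+0=18,  q_0=18·0+1=1
…
a_2=17:  p_2=17·19+18=341,  q_2=17·1+1=18
a_3=1:  p_3=1·341+19=360,  q_3=1·18+1=19
(x₁, y₁) = (360, 19);  360² − 359·19² = 1 ✓

360 19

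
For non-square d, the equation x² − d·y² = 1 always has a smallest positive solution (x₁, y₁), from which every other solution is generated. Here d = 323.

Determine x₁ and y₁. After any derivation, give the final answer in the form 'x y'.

√323 = [17; 1,34, …], period ℓ=2 (even) → k=1
a_0=17:  p_0=17·1+0=17,  q_0=17·0+1=1
a_1=1:  p_1=1·17+1=18,  q_1=1·1+0=1
(x₁, y₁) = (18, 1);  18² − 323·1² = 1 ✓

18 1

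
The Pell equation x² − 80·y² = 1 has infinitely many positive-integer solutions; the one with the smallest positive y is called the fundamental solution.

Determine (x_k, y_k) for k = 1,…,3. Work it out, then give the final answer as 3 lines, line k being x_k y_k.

9 1
161 18
2889 323

[8; 1,16] for √80; ℓ=2 ⇒ convergent index 1
a_0=8:  p_0=8·1+0=8,  q_0=8·0+1=1
a_1=1:  p_1=1·8+1=9,  q_1=1·1+0=1
(x₁, y₁) = (9, 1);  9² − 80·1² = 1 ✓
(9+1√80)^2 = 161 + 18√80
(9+1√80)^3 = 2889 + 323√80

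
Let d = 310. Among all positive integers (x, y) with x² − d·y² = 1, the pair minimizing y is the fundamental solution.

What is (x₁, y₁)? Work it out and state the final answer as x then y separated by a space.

[17; 1,1,1,1,5,…,1,1,34] for √310; ℓ=16 ⇒ convergent index 15
i=0: a=17 ⇒ p=17, q=1
i=1: a=1 ⇒ p=18, q=1
…
i=3: a=1 ⇒ p=53, q=3
i=4: a=1 ⇒ p=88, q=5
…
i=8: a=2 ⇒ p=5687, q=323
i=9: a=1 ⇒ p=7747, q=440
i=10: a=3 ⇒ p=28928, q=1643
i=11: a=5 ⇒ p=152387, q=8655
i=12: a=1 ⇒ p=181315, q=10298
i=13: a=1 ⇒ p=333702, q=18953
i=14: a=1 ⇒ p=515017, q=29251
i=15: a=1 ⇒ p=848719, q=48204
→ (848719, 48204).  Check: 848719²=720323940961, 310·48204²=720323940960, difference 1.

848719 48204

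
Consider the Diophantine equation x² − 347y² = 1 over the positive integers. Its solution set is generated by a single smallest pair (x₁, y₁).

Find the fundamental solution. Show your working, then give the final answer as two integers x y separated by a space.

√347 → a₀=18, period (1,1,1,2,4,…,1,1,36); ℓ=14 even so k=13
k=0  a_k=18  p_k/q_k = 18/1
…
k=2  a_k=1  p_k/q_k = 37/2
…
k=5  a_k=4  p_k/q_k = 652/35
k=6  a_k=1  p_k/q_k = 801/43
k=7  a_k=17  p_k/q_k = 14269/766
…
k=9  a_k=4  p_k/q_k = 74549/4002
…
k=11  a_k=1  p_k/q_k = 238717/12815
k=12  a_k=1  p_k/q_k = 402885/21628
k=13  a_k=1  p_k/q_k = 641602/34443
(x₁, y₁) = (641602, 34443);  641602² − 347·34443² = 1 ✓

641602 34443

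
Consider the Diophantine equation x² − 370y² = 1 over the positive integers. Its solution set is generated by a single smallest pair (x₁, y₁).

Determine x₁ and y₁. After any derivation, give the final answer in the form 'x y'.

213859 11118

√370 = [19; 4,4,38, …], period ℓ=3 (odd) → k=5
k=0  a_k=19  p_k/q_k = 19/1
k=1  a_k=4  p_k/q_k = 77/4
…
k=3  a_k=38  p_k/q_k = 12503/650
k=4  a_k=4  p_k/q_k = 50339/2617
k=5  a_k=4  p_k/q_k = 213859/11118
(x₁, y₁) = (213859, 11118);  213859² − 370·11118² = 1 ✓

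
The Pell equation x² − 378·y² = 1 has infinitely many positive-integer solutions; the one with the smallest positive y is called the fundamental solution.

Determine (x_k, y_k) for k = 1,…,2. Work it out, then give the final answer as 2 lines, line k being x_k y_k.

8749 450
153090001 7874100

√378 → a₀=19, period (2,3,1,4,1,3,2,38); ℓ=8 even so k=7
step 0: (19, 1)  from 19·(1,0) + (0,1)
…
step 5: (1011, 52)  from 1·(836,43) + (175,9)
step 6: (3869, 199)  from 3·(1011,52) + (836,43)
step 7: (8749, 450)  from 2·(3869,199) + (1011,52)
→ (8749, 450).  Check: 8749²=76545001, 378·450²=76545000, difference 1.
n=2: (8749,450)∘(8749,450) = (8749·8749+378·450·450, 8749·450+450·8749) = (153090001,7874100)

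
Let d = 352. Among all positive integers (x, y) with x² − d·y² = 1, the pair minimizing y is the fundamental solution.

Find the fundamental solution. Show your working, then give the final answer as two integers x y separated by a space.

77617 4137

d=352: √d = [18; 1,3,5,9,5,3,1,36] (ℓ=8, even), read p_7/q_7
i=0: a=18 ⇒ p=18, q=1
i=1: a=1 ⇒ p=19, q=1
i=2: a=3 ⇒ p=75, q=4
…
i=5: a=5 ⇒ p=18499, q=986
i=6: a=3 ⇒ p=59118, q=3151
i=7: a=1 ⇒ p=77617, q=4137
→ (77617, 4137).  Check: 77617²=6024398689, 352·4137²=6024398688, difference 1.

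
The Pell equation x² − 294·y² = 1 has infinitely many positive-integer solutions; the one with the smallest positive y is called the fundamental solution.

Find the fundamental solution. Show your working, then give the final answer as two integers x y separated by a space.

[17; 6,1,4,1,6,34] for √294; ℓ=6 ⇒ convergent index 5
k=0  a_k=17  p_k/q_k = 17/1
…
k=4  a_k=1  p_k/q_k = 703/41
k=5  a_k=6  p_k/q_k = 4801/280
(x₁, y₁) = (4801, 280);  4801² − 294·280² = 1 ✓

4801 280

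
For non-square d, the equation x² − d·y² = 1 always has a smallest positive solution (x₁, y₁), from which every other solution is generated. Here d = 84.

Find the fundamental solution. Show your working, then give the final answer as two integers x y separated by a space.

55 6

√84 → a₀=9, period (6,18); ℓ=2 even so k=1
a_0=9:  p_0=9·1+0=9,  q_0=9·0+1=1
a_1=6:  p_1=6·9+1=55,  q_1=6·1+0=6
→ (55, 6).  Check: 55²=3025, 84·6²=3024, difference 1.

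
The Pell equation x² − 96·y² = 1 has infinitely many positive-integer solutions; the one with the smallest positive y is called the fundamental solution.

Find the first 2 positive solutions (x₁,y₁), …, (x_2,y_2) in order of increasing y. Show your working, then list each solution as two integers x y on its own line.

49 5
4801 490

[9; 1,3,1,18] for √96; ℓ=4 ⇒ convergent index 3
a_0=9:  p_0=9·1+0=9,  q_0=9·0+1=1
…
a_2=3:  p_2=3·10+9=39,  q_2=3·1+1=4
a_3=1:  p_3=1·39+10=49,  q_3=1·4+1=5
→ (49, 5).  Check: 49²=2401, 96·5²=2400, difference 1.
(x_2, y_2) = (49·49 + 96·5·5, 49·5 + 5·49) = (4801, 490)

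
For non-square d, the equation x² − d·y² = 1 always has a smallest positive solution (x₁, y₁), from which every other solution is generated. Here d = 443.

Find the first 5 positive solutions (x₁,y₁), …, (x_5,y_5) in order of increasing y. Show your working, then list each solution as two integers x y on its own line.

√443 → a₀=21, period (21,42); ℓ=2 even so k=1
i=0: a=21 ⇒ p=21, q=1
i=1: a=21 ⇒ p=442, q=21
fundamental: x₁=442, y₁=21  (since 195364 − 443·441 = 1)
(442+21√443)^2 = 390727 + 18564√443
(442+21√443)^3 = 345402226 + 16410555√443
(442+21√443)^4 = 305335177057 + 14506912056√443
(442+21√443)^5 = 269915951116162 + 12824093846949√443

442 21
390727 18564
345402226 16410555
305335177057 14506912056
269915951116162 12824093846949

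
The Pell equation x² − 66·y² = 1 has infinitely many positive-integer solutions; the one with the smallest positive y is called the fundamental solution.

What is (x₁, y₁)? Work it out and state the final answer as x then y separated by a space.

√66 = [8; 8,16, …], period ℓ=2 (even) → k=1
a_0=8:  p_0=8·1+0=8,  q_0=8·0+1=1
a_1=8:  p_1=8·8+1=65,  q_1=8·1+0=8
(x₁, y₁) = (65, 8);  65² − 66·8² = 1 ✓

65 8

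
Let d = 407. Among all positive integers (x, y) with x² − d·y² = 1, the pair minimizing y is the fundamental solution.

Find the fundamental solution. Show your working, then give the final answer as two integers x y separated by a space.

2663 132

√407 = [20; 5,1,2,1,5,40, …], period ℓ=6 (even) → k=5
a_0=20:  p_0=20·1+0=20,  q_0=20·0+1=1
a_1=5:  p_1=5·20+1=101,  q_1=5·1+0=5
…
a_3=2:  p_3=2·121+101=343,  q_3=2·6+5=17
a_4=1:  p_4=1·343+121=464,  q_4=1·17+6=23
a_5=5:  p_5=5·464+343=2663,  q_5=5·23+17=132
→ (2663, 132).  Check: 2663²=7091569, 407·132²=7091568, difference 1.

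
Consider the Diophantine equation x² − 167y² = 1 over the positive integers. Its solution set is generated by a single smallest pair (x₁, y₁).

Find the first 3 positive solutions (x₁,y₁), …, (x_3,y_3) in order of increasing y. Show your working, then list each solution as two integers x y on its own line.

√167 → a₀=12, period (1,11,1,24); ℓ=4 even so k=3
a_0=12:  p_0=12·1+0=12,  q_0=12·0+1=1
…
a_2=11:  p_2=11·13+12=155,  q_2=11·1+1=12
a_3=1:  p_3=1·155+13=168,  q_3=1·12+1=13
fundamental: x₁=168, y₁=13  (since 28224 − 167·169 = 1)
(168+13√167)^2 = 56447 + 4368√167
(168+13√167)^3 = 18966024 + 1467635√167

168 13
56447 4368
18966024 1467635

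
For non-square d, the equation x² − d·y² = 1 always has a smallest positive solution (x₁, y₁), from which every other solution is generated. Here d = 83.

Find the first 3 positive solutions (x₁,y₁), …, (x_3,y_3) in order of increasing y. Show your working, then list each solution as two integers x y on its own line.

√83 → a₀=9, period (9,18); ℓ=2 even so k=1
step 0: (9, 1)  from 9·(1,0) + (0,1)
step 1: (82, 9)  from 9·(9,1) + (1,0)
(x₁, y₁) = (82, 9);  82² − 83·9² = 1 ✓
(x_2, y_2) = (82·82 + 83·9·9, 82·9 + 9·82) = (13447, 1476)
(x_3, y_3) = (82·13447 + 83·9·1476, 82·1476 + 9·13447) = (2205226, 242055)

82 9
13447 1476
2205226 242055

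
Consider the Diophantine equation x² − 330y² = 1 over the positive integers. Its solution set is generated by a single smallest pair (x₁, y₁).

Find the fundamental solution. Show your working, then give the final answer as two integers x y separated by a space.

d=330: √d = [18; 6,36] (ℓ=2, even), read p_1/q_1
k=0  a_k=18  p_k/q_k = 18/1
k=1  a_k=6  p_k/q_k = 109/6
(x₁, y₁) = (109, 6);  109² − 330·6² = 1 ✓

109 6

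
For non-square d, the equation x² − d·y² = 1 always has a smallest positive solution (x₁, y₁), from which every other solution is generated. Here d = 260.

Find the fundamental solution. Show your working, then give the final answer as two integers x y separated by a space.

129 8

[16; 8,32] for √260; ℓ=2 ⇒ convergent index 1
step 0: (16, 1)  from 16·(1,0) + (0,1)
step 1: (129, 8)  from 8·(16,1) + (1,0)
(x₁, y₁) = (129, 8);  129² − 260·8² = 1 ✓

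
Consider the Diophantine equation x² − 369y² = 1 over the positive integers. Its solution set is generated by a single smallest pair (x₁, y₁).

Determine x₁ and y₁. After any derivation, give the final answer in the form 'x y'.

8396801 437120

[19; 4,1,3,2,7,4,7,2,3,1,4,38] for √369; ℓ=12 ⇒ convergent index 11
k=0  a_k=19  p_k/q_k = 19/1
…
k=3  a_k=3  p_k/q_k = 365/19
k=4  a_k=2  p_k/q_k = 826/43
k=5  a_k=7  p_k/q_k = 6147/320
k=6  a_k=4  p_k/q_k = 25414/1323
…
k=8  a_k=2  p_k/q_k = 393504/20485
…
k=10  a_k=1  p_k/q_k = 1758061/91521
k=11  a_k=4  p_k/q_k = 8396801/437120
fundamental: x₁=8396801, y₁=437120  (since 70506267033601 − 369·191073894400 = 1)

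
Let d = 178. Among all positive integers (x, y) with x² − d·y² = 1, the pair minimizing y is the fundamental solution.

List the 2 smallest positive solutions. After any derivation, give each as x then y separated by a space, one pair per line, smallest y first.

√178 → a₀=13, period (2,1,12,1,2,26); ℓ=6 even so k=5
k=0  a_k=13  p_k/q_k = 13/1
k=1  a_k=2  p_k/q_k = 27/2
k=2  a_k=1  p_k/q_k = 40/3
k=3  a_k=12  p_k/q_k = 507/38
k=4  a_k=1  p_k/q_k = 547/41
k=5  a_k=2  p_k/q_k = 1601/120
(x₁, y₁) = (1601, 120);  1601² − 178·120² = 1 ✓
k=2:  x_2 = 1601·1601+178·120·120 = 5126401,  y_2 = 1601·120+120·1601 = 384240

1601 120
5126401 384240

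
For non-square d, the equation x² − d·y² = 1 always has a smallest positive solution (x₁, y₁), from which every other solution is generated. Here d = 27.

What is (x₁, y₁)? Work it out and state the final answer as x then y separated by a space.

√27 = [5; 5,10, …], period ℓ=2 (even) → k=1
step 0: (5, 1)  from 5·(1,0) + (0,1)
step 1: (26, 5)  from 5·(5,1) + (1,0)
(x₁, y₁) = (26, 5);  26² − 27·5² = 1 ✓

26 5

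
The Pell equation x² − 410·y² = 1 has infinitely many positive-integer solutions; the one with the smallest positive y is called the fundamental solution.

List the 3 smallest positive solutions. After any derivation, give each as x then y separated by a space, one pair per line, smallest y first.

√410 = [20; 4,40, …], period ℓ=2 (even) → k=1
k=0  a_k=20  p_k/q_k = 20/1
k=1  a_k=4  p_k/q_k = 81/4
(x₁, y₁) = (81, 4);  81² − 410·4² = 1 ✓
(x_2, y_2) = (81·81 + 410·4·4, 81·4 + 4·81) = (13121, 648)
(x_3, y_3) = (81·13121 + 410·4·648, 81·648 + 4·13121) = (2125521, 104972)

81 4
13121 648
2125521 104972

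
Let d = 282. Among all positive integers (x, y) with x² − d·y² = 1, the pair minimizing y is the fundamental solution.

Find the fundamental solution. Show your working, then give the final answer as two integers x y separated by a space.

2351 140

[16; 1,3,1,4,1,3,1,32] for √282; ℓ=8 ⇒ convergent index 7
step 0: (16, 1)  from 16·(1,0) + (0,1)
…
step 3: (84, 5)  from 1·(67,4) + (17,1)
…
step 6: (1864, 111)  from 3·(487,29) + (403,24)
step 7: (2351, 140)  from 1·(1864,111) + (487,29)
(x₁, y₁) = (2351, 140);  2351² − 282·140² = 1 ✓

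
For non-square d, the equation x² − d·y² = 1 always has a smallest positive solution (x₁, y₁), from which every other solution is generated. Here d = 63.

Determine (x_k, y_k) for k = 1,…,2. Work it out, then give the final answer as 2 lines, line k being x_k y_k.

8 1
127 16

√63 = [7; 1,14, …], period ℓ=2 (even) → k=1
a_0=7:  p_0=7·1+0=7,  q_0=7·0+1=1
a_1=1:  p_1=1·7+1=8,  q_1=1·1+0=1
fundamental: x₁=8, y₁=1  (since 64 − 63·1 = 1)
(x_2, y_2) = (8·8 + 63·1·1, 8·1 + 1·8) = (127, 16)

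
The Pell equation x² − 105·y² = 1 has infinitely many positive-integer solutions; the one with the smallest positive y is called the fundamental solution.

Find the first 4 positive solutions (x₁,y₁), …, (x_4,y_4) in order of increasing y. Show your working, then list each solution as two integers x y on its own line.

41 4
3361 328
275561 26892
22592641 2204816

√105 → a₀=10, period (4,20); ℓ=2 even so k=1
a_0=10:  p_0=10·1+0=10,  q_0=10·0+1=1
a_1=4:  p_1=4·10+1=41,  q_1=4·1+0=4
(x₁, y₁) = (41, 4);  41² − 105·4² = 1 ✓
(41+4√105)^2 = 3361 + 328√105
(41+4√105)^3 = 275561 + 26892√105
(41+4√105)^4 = 22592641 + 2204816√105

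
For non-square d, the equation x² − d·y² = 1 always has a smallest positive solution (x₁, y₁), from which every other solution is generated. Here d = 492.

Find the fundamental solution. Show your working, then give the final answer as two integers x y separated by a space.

√492 = [22; 5,1,1,10,1,1,5,44, …], period ℓ=8 (even) → k=7
k=0  a_k=22  p_k/q_k = 22/1
…
k=5  a_k=1  p_k/q_k = 2817/127
k=6  a_k=1  p_k/q_k = 5390/243
k=7  a_k=5  p_k/q_k = 29767/1342
fundamental: x₁=29767, y₁=1342  (since 886074289 − 492·1800964 = 1)

29767 1342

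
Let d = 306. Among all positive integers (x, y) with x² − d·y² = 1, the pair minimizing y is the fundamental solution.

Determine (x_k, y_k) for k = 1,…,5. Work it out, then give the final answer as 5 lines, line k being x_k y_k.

d=306: √d = [17; 2,34] (ℓ=2, even), read p_1/q_1
step 0: (17, 1)  from 17·(1,0) + (0,1)
step 1: (35, 2)  from 2·(17,1) + (1,0)
→ (35, 2).  Check: 35²=1225, 306·2²=1224, difference 1.
(x_2, y_2) = (35·35 + 306·2·2, 35·2 + 2·35) = (2449, 140)
(x_3, y_3) = (35·2449 + 306·2·140, 35·140 + 2·2449) = (171395, 9798)
(x_4, y_4) = (35·171395 + 306·2·9798, 35·9798 + 2·171395) = (11995201, 685720)
(x_5, y_5) = (35·11995201 + 306·2·685720, 35·685720 + 2·11995201) = (839492675, 47990602)

35 2
2449 140
171395 9798
11995201 685720
839492675 47990602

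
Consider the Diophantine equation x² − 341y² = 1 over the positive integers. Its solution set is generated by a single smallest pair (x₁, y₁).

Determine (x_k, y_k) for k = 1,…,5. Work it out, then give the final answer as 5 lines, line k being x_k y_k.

[18; 2,6,1,8,2,…,6,2,36] for √341; ℓ=14 ⇒ convergent index 13
k=0  a_k=18  p_k/q_k = 18/1
…
k=4  a_k=8  p_k/q_k = 2456/133
…
k=7  a_k=2  p_k/q_k = 20479/1109
…
k=10  a_k=8  p_k/q_k = 641940/34763
k=11  a_k=1  p_k/q_k = 718667/38918
k=12  a_k=6  p_k/q_k = 4953942/268271
k=13  a_k=2  p_k/q_k = 10626551/575460
→ (10626551, 575460).  Check: 10626551²=112923586155601, 341·575460²=112923586155600, difference 1.
(10626551+575460√341)^2 = 225847172311201 + 12230310076920√341
(10626551+575460√341)^3 = 4799952989541519968951 + 259932027556408030380√341
(10626551+575460√341)^4 = 102013890481930631287980124801 + 5524361894723138392975161840√341
(10626551+575460√341)^5 = 2168111619829296063734843424848413751 + 117409826833463862093989641643997300√341

10626551 575460
225847172311201 12230310076920
4799952989541519968951 259932027556408030380
102013890481930631287980124801 5524361894723138392975161840
2168111619829296063734843424848413751 117409826833463862093989641643997300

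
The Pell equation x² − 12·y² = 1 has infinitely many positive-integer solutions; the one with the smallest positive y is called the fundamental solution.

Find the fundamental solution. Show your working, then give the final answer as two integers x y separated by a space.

7 2

d=12: √d = [3; 2,6] (ℓ=2, even), read p_1/q_1
k=0  a_k=3  p_k/q_k = 3/1
k=1  a_k=2  p_k/q_k = 7/2
fundamental: x₁=7, y₁=2  (since 49 − 12·4 = 1)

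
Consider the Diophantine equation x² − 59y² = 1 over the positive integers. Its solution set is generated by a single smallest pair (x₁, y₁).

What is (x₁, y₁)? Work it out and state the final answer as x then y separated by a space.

530 69

d=59: √d = [7; 1,2,7,2,1,14] (ℓ=6, even), read p_5/q_5
i=0: a=7 ⇒ p=7, q=1
i=1: a=1 ⇒ p=8, q=1
i=2: a=2 ⇒ p=23, q=3
i=3: a=7 ⇒ p=169, q=22
i=4: a=2 ⇒ p=361, q=47
i=5: a=1 ⇒ p=530, q=69
(x₁, y₁) = (530, 69);  530² − 59·69² = 1 ✓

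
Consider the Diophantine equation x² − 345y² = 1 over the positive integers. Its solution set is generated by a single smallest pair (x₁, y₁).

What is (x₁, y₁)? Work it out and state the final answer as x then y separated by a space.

[18; 1,1,2,1,6,1,2,1,1,36] for √345; ℓ=10 ⇒ convergent index 9
step 0: (18, 1)  from 18·(1,0) + (0,1)
…
step 2: (37, 2)  from 1·(19,1) + (18,1)
step 3: (93, 5)  from 2·(37,2) + (19,1)
step 4: (130, 7)  from 1·(93,5) + (37,2)
…
step 6: (1003, 54)  from 1·(873,47) + (130,7)
…
step 8: (3882, 209)  from 1·(2879,155) + (1003,54)
step 9: (6761, 364)  from 1·(3882,209) + (2879,155)
→ (6761, 364).  Check: 6761²=45711121, 345·364²=45711120, difference 1.

6761 364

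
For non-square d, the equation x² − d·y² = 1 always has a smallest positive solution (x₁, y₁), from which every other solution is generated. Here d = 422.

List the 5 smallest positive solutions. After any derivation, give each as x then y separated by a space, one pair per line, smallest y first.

√422 → a₀=20, period (1,1,5,2,1,…,1,1,40); ℓ=14 even so k=13
a_0=20:  p_0=20·1+0=20,  q_0=20·0+1=1
…
a_2=1:  p_2=1·21+20=41,  q_2=1·1+1=2
…
a_7=20:  p_7=20·2650+719=53719,  q_7=20·129+35=2615
…
a_10=2:  p_10=2·217526+163807=598859,  q_10=2·10589+7974=29152
…
a_12=1:  p_12=1·3211821+598859=3810680,  q_12=1·156349+29152=185501
a_13=1:  p_13=1·3810680+3211821=7022501,  q_13=1·185501+156349=341850
→ (7022501, 341850).  Check: 7022501²=49315520295001, 422·341850²=49315520295000, difference 1.
n=2: (7022501,341850)∘(7022501,341850) = (7022501·7022501+422·341850·341850, 7022501·341850+341850·7022501) = (98631040590001,4801283933700)
n=3: (98631040590001,4801283933700)∘(7022501,341850) = (7022501·98631040590001+422·341850·4801283933700, 7022501·4801283933700+341850·98631040590001) = (1385273162348638202501,67434042451384025550)
n=4: (1385273162348638202501,67434042451384025550)∘(7022501,341850) = (7022501·1385273162348638202501+422·341850·67434042451384025550, 7022501·67434042451384025550+341850·1385273162348638202501) = (19456164335732849620362360001,947111261097768740333867400)
n=5: (19456164335732849620362360001,947111261097768740333867400)∘(7022501,341850) = (7022501·19456164335732849620362360001+422·341850·947111261097768740333867400, 7022501·947111261097768740333867400+341850·19456164335732849620362360001) = (273261867007695159110526238300562501,13302179556340616719484196916709250)

7022501 341850
98631040590001 4801283933700
1385273162348638202501 67434042451384025550
19456164335732849620362360001 947111261097768740333867400
273261867007695159110526238300562501 13302179556340616719484196916709250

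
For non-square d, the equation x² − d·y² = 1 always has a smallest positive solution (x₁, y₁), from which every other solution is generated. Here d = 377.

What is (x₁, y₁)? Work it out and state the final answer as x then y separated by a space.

√377 = [19; 2,2,2,38, …], period ℓ=4 (even) → k=3
step 0: (19, 1)  from 19·(1,0) + (0,1)
…
step 2: (97, 5)  from 2·(39,2) + (19,1)
step 3: (233, 12)  from 2·(97,5) + (39,2)
fundamental: x₁=233, y₁=12  (since 54289 − 377·144 = 1)

233 12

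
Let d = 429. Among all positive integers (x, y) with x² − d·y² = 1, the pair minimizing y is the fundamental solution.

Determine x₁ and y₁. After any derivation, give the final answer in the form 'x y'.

√429 → a₀=20, period (1,2,2,9,1,12,1,9,2,2,1,40); ℓ=12 even so k=11
a_0=20:  p_0=20·1+0=20,  q_0=20·0+1=1
…
a_2=2:  p_2=2·21+20=62,  q_2=2·1+1=3
…
a_6=12:  p_6=12·1512+1367=19511,  q_6=12·73+66=942
…
a_10=2:  p_10=2·438459+208718=1085636,  q_10=2·21169+10077=52415
a_11=1:  p_11=1·1085636+438459=1524095,  q_11=1·52415+21169=73584
fundamental: x₁=1524095, y₁=73584  (since 2322865569025 − 429·5414605056 = 1)

1524095 73584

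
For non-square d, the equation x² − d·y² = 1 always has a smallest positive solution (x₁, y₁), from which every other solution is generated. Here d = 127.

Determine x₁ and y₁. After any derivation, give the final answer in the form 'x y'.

√127 = [11; 3,1,2,2,7,11,7,2,2,1,3,22, …], period ℓ=12 (even) → k=11
k=0  a_k=11  p_k/q_k = 11/1
…
k=3  a_k=2  p_k/q_k = 124/11
…
k=6  a_k=11  p_k/q_k = 24218/2149
…
k=8  a_k=2  p_k/q_k = 367620/32621
…
k=10  a_k=1  p_k/q_k = 1274561/113099
k=11  a_k=3  p_k/q_k = 4730624/419775
fundamental: x₁=4730624, y₁=419775  (since 22378803429376 − 127·176211050625 = 1)

4730624 419775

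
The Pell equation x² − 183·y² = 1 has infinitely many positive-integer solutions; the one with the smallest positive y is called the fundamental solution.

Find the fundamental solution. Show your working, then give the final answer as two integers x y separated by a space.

487 36

d=183: √d = [13; 1,1,8,1,1,26] (ℓ=6, even), read p_5/q_5
a_0=13:  p_0=13·1+0=13,  q_0=13·0+1=1
…
a_4=1:  p_4=1·230+27=257,  q_4=1·17+2=19
a_5=1:  p_5=1·257+230=487,  q_5=1·19+17=36
(x₁, y₁) = (487, 36);  487² − 183·36² = 1 ✓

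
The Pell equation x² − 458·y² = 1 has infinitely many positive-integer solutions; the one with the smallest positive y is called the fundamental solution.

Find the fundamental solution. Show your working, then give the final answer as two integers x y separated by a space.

22899 1070

√458 → a₀=21, period (2,2,42); ℓ=3 odd so k=5
k=0  a_k=21  p_k/q_k = 21/1
k=1  a_k=2  p_k/q_k = 43/2
k=2  a_k=2  p_k/q_k = 107/5
k=3  a_k=42  p_k/q_k = 4537/212
k=4  a_k=2  p_k/q_k = 9181/429
k=5  a_k=2  p_k/q_k = 22899/1070
(x₁, y₁) = (22899, 1070);  22899² − 458·1070² = 1 ✓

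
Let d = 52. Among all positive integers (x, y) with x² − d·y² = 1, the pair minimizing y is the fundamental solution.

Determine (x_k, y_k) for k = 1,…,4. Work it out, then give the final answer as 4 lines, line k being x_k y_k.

√52 = [7; 4,1,2,1,4,14, …], period ℓ=6 (even) → k=5
a_0=7:  p_0=7·1+0=7,  q_0=7·0+1=1
a_1=4:  p_1=4·7+1=29,  q_1=4·1+0=4
…
a_3=2:  p_3=2·36+29=101,  q_3=2·5+4=14
a_4=1:  p_4=1·101+36=137,  q_4=1·14+5=19
a_5=4:  p_5=4·137+101=649,  q_5=4·19+14=90
→ (649, 90).  Check: 649²=421201, 52·90²=421200, difference 1.
k=2:  x_2 = 649·649+52·90·90 = 842401,  y_2 = 649·90+90·649 = 116820
k=3:  x_3 = 649·842401+52·90·116820 = 1093435849,  y_3 = 649·116820+90·842401 = 151632270
k=4:  x_4 = 649·1093435849+52·90·151632270 = 1419278889601,  y_4 = 649·151632270+90·1093435849 = 196818569640

649 90
842401 116820
1093435849 151632270
1419278889601 196818569640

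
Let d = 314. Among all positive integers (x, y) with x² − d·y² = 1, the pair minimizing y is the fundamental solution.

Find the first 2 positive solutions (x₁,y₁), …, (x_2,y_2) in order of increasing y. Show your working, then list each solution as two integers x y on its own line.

d=314: √d = [17; 1,2,1,1,2,1,34] (ℓ=7, odd), read p_13/q_13
step 0: (17, 1)  from 17·(1,0) + (0,1)
…
step 3: (71, 4)  from 1·(53,3) + (18,1)
…
step 5: (319, 18)  from 2·(124,7) + (71,4)
…
step 9: (47029, 2654)  from 2·(15824,893) + (15381,868)
…
step 12: (282617, 15949)  from 2·(109882,6201) + (62853,3547)
step 13: (392499, 22150)  from 1·(282617,15949) + (109882,6201)
(x₁, y₁) = (392499, 22150);  392499² − 314·22150² = 1 ✓
(x_2, y_2) = (392499·392499 + 314·22150·22150, 392499·22150 + 22150·392499) = (308110930001, 17387705700)

392499 22150
308110930001 17387705700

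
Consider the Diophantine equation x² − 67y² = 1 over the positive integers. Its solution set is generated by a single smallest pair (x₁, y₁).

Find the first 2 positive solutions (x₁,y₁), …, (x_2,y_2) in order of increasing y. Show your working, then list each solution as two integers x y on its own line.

48842 5967
4771081927 582880428

d=67: √d = [8; 5,2,1,1,7,1,1,2,5,16] (ℓ=10, even), read p_9/q_9
i=0: a=8 ⇒ p=8, q=1
i=1: a=5 ⇒ p=41, q=5
…
i=3: a=1 ⇒ p=131, q=16
…
i=6: a=1 ⇒ p=1899, q=232
i=7: a=1 ⇒ p=3577, q=437
i=8: a=2 ⇒ p=9053, q=1106
i=9: a=5 ⇒ p=48842, q=5967
→ (48842, 5967).  Check: 48842²=2385540964, 67·5967²=2385540963, difference 1.
k=2:  x_2 = 48842·48842+67·5967·5967 = 4771081927,  y_2 = 48842·5967+5967·48842 = 582880428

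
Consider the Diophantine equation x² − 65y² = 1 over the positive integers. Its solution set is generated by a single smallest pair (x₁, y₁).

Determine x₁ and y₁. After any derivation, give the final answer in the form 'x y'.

129 16

√65 → a₀=8, period (16); ℓ=1 odd so k=1
step 0: (8, 1)  from 8·(1,0) + (0,1)
step 1: (129, 16)  from 16·(8,1) + (1,0)
→ (129, 16).  Check: 129²=16641, 65·16²=16640, difference 1.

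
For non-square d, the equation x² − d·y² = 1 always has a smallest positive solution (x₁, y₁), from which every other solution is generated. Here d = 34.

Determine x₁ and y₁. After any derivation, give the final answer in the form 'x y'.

√34 → a₀=5, period (1,4,1,10); ℓ=4 even so k=3
step 0: (5, 1)  from 5·(1,0) + (0,1)
…
step 2: (29, 5)  from 4·(6,1) + (5,1)
step 3: (35, 6)  from 1·(29,5) + (6,1)
fundamental: x₁=35, y₁=6  (since 1225 − 34·36 = 1)

35 6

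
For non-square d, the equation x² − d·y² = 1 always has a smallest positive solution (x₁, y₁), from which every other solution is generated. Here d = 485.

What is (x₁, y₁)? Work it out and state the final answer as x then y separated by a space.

√485 = [22; 44, …], period ℓ=1 (odd) → k=1
step 0: (22, 1)  from 22·(1,0) + (0,1)
step 1: (969, 44)  from 44·(22,1) + (1,0)
fundamental: x₁=969, y₁=44  (since 938961 − 485·1936 = 1)

969 44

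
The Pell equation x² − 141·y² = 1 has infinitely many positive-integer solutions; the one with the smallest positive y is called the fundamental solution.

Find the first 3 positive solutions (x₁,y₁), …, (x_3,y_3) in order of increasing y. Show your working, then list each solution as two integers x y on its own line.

95 8
18049 1520
3429215 288792

d=141: √d = [11; 1,6,1,22] (ℓ=4, even), read p_3/q_3
k=0  a_k=11  p_k/q_k = 11/1
…
k=2  a_k=6  p_k/q_k = 83/7
k=3  a_k=1  p_k/q_k = 95/8
→ (95, 8).  Check: 95²=9025, 141·8²=9024, difference 1.
n=2: (95,8)∘(95,8) = (95·95+141·8·8, 95·8+8·95) = (18049,1520)
n=3: (18049,1520)∘(95,8) = (95·18049+141·8·1520, 95·1520+8·18049) = (3429215,288792)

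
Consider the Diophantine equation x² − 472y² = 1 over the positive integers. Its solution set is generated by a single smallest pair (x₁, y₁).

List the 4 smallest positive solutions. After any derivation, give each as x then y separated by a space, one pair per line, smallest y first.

√472 → a₀=21, period (1,2,1,1,1,…,2,1,42); ℓ=14 even so k=13
k=0  a_k=21  p_k/q_k = 21/1
…
k=3  a_k=1  p_k/q_k = 87/4
…
k=5  a_k=1  p_k/q_k = 239/11
k=6  a_k=4  p_k/q_k = 1108/51
…
k=9  a_k=1  p_k/q_k = 30003/1381
…
k=12  a_k=2  p_k/q_k = 222687/10250
k=13  a_k=1  p_k/q_k = 306917/14127
(x₁, y₁) = (306917, 14127);  306917² − 472·14127² = 1 ✓
k=2:  x_2 = 306917·306917+472·14127·14127 = 188396089777,  y_2 = 306917·14127+14127·306917 = 8671632918
k=3:  x_3 = 306917·188396089777+472·14127·8671632918 = 115643925371868101,  y_3 = 306917·8671632918+14127·188396089777 = 5322943120573485
k=4:  x_4 = 306917·115643925371868101+472·14127·5322943120573485 = 70986173286526887819457,  y_4 = 306917·5322943120573485+14127·115643925371868101 = 3267403467465432958572

306917 14127
188396089777 8671632918
115643925371868101 5322943120573485
70986173286526887819457 3267403467465432958572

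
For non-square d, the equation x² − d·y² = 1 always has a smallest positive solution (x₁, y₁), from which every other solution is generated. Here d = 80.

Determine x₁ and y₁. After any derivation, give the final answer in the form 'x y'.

9 1

[8; 1,16] for √80; ℓ=2 ⇒ convergent index 1
step 0: (8, 1)  from 8·(1,0) + (0,1)
step 1: (9, 1)  from 1·(8,1) + (1,0)
(x₁, y₁) = (9, 1);  9² − 80·1² = 1 ✓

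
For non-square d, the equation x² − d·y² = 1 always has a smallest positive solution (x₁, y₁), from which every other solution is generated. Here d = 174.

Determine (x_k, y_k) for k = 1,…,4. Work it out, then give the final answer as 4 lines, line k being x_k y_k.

1451 110
4210801 319220
12219743051 926376330
35461690123201 2688343790440

d=174: √d = [13; 5,4,5,26] (ℓ=4, even), read p_3/q_3
a_0=13:  p_0=13·1+0=13,  q_0=13·0+1=1
…
a_2=4:  p_2=4·66+13=277,  q_2=4·5+1=21
a_3=5:  p_3=5·277+66=1451,  q_3=5·21+5=110
→ (1451, 110).  Check: 1451²=2105401, 174·110²=2105400, difference 1.
k=2:  x_2 = 1451·1451+174·110·110 = 4210801,  y_2 = 1451·110+110·1451 = 319220
k=3:  x_3 = 1451·4210801+174·110·319220 = 12219743051,  y_3 = 1451·319220+110·4210801 = 926376330
k=4:  x_4 = 1451·12219743051+174·110·926376330 = 35461690123201,  y_4 = 1451·926376330+110·12219743051 = 2688343790440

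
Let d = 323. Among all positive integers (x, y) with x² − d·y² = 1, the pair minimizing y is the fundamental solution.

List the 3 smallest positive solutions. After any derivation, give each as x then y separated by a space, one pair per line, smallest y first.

18 1
647 36
23274 1295

[17; 1,34] for √323; ℓ=2 ⇒ convergent index 1
i=0: a=17 ⇒ p=17, q=1
i=1: a=1 ⇒ p=18, q=1
→ (18, 1).  Check: 18²=324, 323·1²=323, difference 1.
n=2: (18,1)∘(18,1) = (18·18+323·1·1, 18·1+1·18) = (647,36)
n=3: (647,36)∘(18,1) = (18·647+323·1·36, 18·36+1·647) = (23274,1295)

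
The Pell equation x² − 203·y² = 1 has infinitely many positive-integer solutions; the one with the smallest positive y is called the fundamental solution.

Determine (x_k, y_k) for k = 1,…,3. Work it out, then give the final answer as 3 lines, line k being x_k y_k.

57 4
6497 456
740601 51980

[14; 4,28] for √203; ℓ=2 ⇒ convergent index 1
i=0: a=14 ⇒ p=14, q=1
i=1: a=4 ⇒ p=57, q=4
fundamental: x₁=57, y₁=4  (since 3249 − 203·16 = 1)
(57+4√203)^2 = 6497 + 456√203
(57+4√203)^3 = 740601 + 51980√203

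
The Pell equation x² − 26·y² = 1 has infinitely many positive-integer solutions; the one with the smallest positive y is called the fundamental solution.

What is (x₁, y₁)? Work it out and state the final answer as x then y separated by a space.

√26 = [5; 10, …], period ℓ=1 (odd) → k=1
k=0  a_k=5  p_k/q_k = 5/1
k=1  a_k=10  p_k/q_k = 51/10
fundamental: x₁=51, y₁=10  (since 2601 − 26·100 = 1)

51 10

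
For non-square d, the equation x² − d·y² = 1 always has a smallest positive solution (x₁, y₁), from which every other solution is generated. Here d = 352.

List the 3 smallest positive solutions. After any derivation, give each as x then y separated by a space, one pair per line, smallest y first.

√352 = [18; 1,3,5,9,5,3,1,36, …], period ℓ=8 (even) → k=7
step 0: (18, 1)  from 18·(1,0) + (0,1)
…
step 6: (59118, 3151)  from 3·(18499,986) + (3621,193)
step 7: (77617, 4137)  from 1·(59118,3151) + (18499,986)
fundamental: x₁=77617, y₁=4137  (since 6024398689 − 352·17114769 = 1)
(x_2, y_2) = (77617·77617 + 352·4137·4137, 77617·4137 + 4137·77617) = (12048797377, 642203058)
(x_3, y_3) = (77617·12048797377 + 352·4137·642203058, 77617·642203058 + 4137·12048797377) = (1870383011943601, 99691749501435)

77617 4137
12048797377 642203058
1870383011943601 99691749501435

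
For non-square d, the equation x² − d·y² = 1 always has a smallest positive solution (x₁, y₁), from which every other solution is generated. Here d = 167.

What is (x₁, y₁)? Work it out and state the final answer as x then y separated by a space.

168 13

√167 → a₀=12, period (1,11,1,24); ℓ=4 even so k=3
i=0: a=12 ⇒ p=12, q=1
…
i=2: a=11 ⇒ p=155, q=12
i=3: a=1 ⇒ p=168, q=13
(x₁, y₁) = (168, 13);  168² − 167·13² = 1 ✓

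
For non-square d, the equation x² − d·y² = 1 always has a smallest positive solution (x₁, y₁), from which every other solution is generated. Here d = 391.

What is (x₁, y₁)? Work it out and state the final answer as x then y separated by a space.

7338680 371133

d=391: √d = [19; 1,3,2,2,1,…,3,1,38] (ℓ=16, even), read p_15/q_15
step 0: (19, 1)  from 19·(1,0) + (0,1)
…
step 3: (178, 9)  from 2·(79,4) + (20,1)
…
step 10: (160266, 8105)  from 1·(107747,5449) + (52519,2656)
…
step 12: (696292, 35213)  from 2·(268013,13554) + (160266,8105)
…
step 14: (5678083, 287153)  from 3·(1660597,83980) + (696292,35213)
step 15: (7338680, 371133)  from 1·(5678083,287153) + (1660597,83980)
→ (7338680, 371133).  Check: 7338680²=53856224142400, 391·371133²=53856224142399, difference 1.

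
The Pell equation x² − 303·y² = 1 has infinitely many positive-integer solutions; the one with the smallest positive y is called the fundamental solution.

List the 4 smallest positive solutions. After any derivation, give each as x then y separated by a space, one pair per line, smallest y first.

d=303: √d = [17; 2,2,5,2,2,34] (ℓ=6, even), read p_5/q_5
k=0  a_k=17  p_k/q_k = 17/1
k=1  a_k=2  p_k/q_k = 35/2
k=2  a_k=2  p_k/q_k = 87/5
k=3  a_k=5  p_k/q_k = 470/27
k=4  a_k=2  p_k/q_k = 1027/59
k=5  a_k=2  p_k/q_k = 2524/145
→ (2524, 145).  Check: 2524²=6370576, 303·145²=6370575, difference 1.
n=2: (2524,145)∘(2524,145) = (2524·2524+303·145·145, 2524·145+145·2524) = (12741151,731960)
n=3: (12741151,731960)∘(2524,145) = (2524·12741151+303·145·731960, 2524·731960+145·12741151) = (64317327724,3694933935)
n=4: (64317327724,3694933935)∘(2524,145) = (2524·64317327724+303·145·3694933935, 2524·3694933935+145·64317327724) = (324673857609601,18652025771920)

2524 145
12741151 731960
64317327724 3694933935
324673857609601 18652025771920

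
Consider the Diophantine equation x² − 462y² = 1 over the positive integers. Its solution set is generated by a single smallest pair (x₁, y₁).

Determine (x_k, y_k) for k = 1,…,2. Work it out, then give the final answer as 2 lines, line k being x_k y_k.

43 2
3697 172

[21; 2,42] for √462; ℓ=2 ⇒ convergent index 1
step 0: (21, 1)  from 21·(1,0) + (0,1)
step 1: (43, 2)  from 2·(21,1) + (1,0)
(x₁, y₁) = (43, 2);  43² − 462·2² = 1 ✓
(x_2, y_2) = (43·43 + 462·2·2, 43·2 + 2·43) = (3697, 172)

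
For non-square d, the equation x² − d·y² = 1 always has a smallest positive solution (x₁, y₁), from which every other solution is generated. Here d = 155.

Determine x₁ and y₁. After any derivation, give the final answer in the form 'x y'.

d=155: √d = [12; 2,4,2,24] (ℓ=4, even), read p_3/q_3
k=0  a_k=12  p_k/q_k = 12/1
k=1  a_k=2  p_k/q_k = 25/2
k=2  a_k=4  p_k/q_k = 112/9
k=3  a_k=2  p_k/q_k = 249/20
→ (249, 20).  Check: 249²=62001, 155·20²=62000, difference 1.

249 20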